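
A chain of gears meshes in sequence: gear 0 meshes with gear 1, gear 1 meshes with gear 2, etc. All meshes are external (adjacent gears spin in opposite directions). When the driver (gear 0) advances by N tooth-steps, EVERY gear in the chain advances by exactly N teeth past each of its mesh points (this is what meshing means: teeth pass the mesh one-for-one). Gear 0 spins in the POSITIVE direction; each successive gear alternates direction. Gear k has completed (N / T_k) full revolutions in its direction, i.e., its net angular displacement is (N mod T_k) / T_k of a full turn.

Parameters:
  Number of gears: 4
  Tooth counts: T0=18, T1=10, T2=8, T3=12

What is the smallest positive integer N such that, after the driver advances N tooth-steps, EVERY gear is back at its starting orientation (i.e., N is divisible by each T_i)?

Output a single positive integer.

Gear k returns to start when N is a multiple of T_k.
All gears at start simultaneously when N is a common multiple of [18, 10, 8, 12]; the smallest such N is lcm(18, 10, 8, 12).
Start: lcm = T0 = 18
Fold in T1=10: gcd(18, 10) = 2; lcm(18, 10) = 18 * 10 / 2 = 180 / 2 = 90
Fold in T2=8: gcd(90, 8) = 2; lcm(90, 8) = 90 * 8 / 2 = 720 / 2 = 360
Fold in T3=12: gcd(360, 12) = 12; lcm(360, 12) = 360 * 12 / 12 = 4320 / 12 = 360
Full cycle length = 360

Answer: 360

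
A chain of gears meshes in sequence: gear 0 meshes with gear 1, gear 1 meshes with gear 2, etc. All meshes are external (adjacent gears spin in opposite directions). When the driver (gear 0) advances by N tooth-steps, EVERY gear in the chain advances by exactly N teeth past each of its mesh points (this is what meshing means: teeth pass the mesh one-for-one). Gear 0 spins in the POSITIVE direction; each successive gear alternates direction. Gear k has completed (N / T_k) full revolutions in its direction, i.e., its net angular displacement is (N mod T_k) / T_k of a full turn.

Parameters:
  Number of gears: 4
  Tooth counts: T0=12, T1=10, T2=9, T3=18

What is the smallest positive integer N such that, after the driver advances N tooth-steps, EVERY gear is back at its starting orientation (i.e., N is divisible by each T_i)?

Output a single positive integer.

Gear k returns to start when N is a multiple of T_k.
All gears at start simultaneously when N is a common multiple of [12, 10, 9, 18]; the smallest such N is lcm(12, 10, 9, 18).
Start: lcm = T0 = 12
Fold in T1=10: gcd(12, 10) = 2; lcm(12, 10) = 12 * 10 / 2 = 120 / 2 = 60
Fold in T2=9: gcd(60, 9) = 3; lcm(60, 9) = 60 * 9 / 3 = 540 / 3 = 180
Fold in T3=18: gcd(180, 18) = 18; lcm(180, 18) = 180 * 18 / 18 = 3240 / 18 = 180
Full cycle length = 180

Answer: 180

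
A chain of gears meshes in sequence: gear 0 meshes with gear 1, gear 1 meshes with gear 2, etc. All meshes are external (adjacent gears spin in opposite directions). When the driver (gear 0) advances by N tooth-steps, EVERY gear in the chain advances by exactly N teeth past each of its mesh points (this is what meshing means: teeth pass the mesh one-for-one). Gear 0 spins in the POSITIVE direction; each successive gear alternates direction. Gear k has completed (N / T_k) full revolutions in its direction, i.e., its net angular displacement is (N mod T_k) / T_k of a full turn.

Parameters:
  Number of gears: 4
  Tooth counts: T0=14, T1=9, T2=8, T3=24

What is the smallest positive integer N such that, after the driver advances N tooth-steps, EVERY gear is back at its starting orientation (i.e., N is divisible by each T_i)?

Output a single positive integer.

Answer: 504

Derivation:
Gear k returns to start when N is a multiple of T_k.
All gears at start simultaneously when N is a common multiple of [14, 9, 8, 24]; the smallest such N is lcm(14, 9, 8, 24).
Start: lcm = T0 = 14
Fold in T1=9: gcd(14, 9) = 1; lcm(14, 9) = 14 * 9 / 1 = 126 / 1 = 126
Fold in T2=8: gcd(126, 8) = 2; lcm(126, 8) = 126 * 8 / 2 = 1008 / 2 = 504
Fold in T3=24: gcd(504, 24) = 24; lcm(504, 24) = 504 * 24 / 24 = 12096 / 24 = 504
Full cycle length = 504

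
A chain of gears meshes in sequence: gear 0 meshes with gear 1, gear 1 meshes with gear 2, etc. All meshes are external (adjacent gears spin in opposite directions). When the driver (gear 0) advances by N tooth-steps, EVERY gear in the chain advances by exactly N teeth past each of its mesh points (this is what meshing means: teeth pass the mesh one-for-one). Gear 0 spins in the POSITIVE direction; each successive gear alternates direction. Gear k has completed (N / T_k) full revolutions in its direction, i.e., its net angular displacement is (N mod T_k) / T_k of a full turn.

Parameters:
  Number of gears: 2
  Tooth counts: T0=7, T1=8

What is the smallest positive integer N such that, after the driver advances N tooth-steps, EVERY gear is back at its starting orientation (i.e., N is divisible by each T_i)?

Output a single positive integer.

Gear k returns to start when N is a multiple of T_k.
All gears at start simultaneously when N is a common multiple of [7, 8]; the smallest such N is lcm(7, 8).
Start: lcm = T0 = 7
Fold in T1=8: gcd(7, 8) = 1; lcm(7, 8) = 7 * 8 / 1 = 56 / 1 = 56
Full cycle length = 56

Answer: 56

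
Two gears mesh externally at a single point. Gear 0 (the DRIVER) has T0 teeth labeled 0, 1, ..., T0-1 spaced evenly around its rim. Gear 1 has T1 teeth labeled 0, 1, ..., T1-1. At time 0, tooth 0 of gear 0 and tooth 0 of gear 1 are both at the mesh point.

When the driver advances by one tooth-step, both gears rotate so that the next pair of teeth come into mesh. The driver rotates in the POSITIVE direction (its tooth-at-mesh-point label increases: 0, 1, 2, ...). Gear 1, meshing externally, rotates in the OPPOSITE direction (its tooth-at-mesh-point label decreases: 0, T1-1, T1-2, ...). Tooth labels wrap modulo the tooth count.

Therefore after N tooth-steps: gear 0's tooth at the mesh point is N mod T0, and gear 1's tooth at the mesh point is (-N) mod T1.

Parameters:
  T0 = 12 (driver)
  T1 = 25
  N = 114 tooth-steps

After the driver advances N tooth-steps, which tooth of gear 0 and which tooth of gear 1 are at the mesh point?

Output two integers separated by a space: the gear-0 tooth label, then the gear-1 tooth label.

Answer: 6 11

Derivation:
Gear 0 (driver, T0=12): tooth at mesh = N mod T0
  114 = 9 * 12 + 6, so 114 mod 12 = 6
  gear 0 tooth = 6
Gear 1 (driven, T1=25): tooth at mesh = (-N) mod T1
  114 = 4 * 25 + 14, so 114 mod 25 = 14
  (-114) mod 25 = (-14) mod 25 = 25 - 14 = 11
Mesh after 114 steps: gear-0 tooth 6 meets gear-1 tooth 11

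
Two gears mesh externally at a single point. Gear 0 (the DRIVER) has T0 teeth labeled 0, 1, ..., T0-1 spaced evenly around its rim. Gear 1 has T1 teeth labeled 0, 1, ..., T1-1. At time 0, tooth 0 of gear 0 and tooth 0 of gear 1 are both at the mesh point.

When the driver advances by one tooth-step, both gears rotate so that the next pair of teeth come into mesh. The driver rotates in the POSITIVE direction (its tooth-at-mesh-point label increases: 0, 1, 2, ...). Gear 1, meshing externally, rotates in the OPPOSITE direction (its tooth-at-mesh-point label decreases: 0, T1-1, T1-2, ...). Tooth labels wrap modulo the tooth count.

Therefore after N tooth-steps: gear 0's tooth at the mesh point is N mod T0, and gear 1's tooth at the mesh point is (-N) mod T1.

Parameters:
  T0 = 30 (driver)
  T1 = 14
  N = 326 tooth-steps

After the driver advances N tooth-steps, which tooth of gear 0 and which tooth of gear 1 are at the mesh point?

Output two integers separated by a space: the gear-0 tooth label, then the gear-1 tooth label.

Answer: 26 10

Derivation:
Gear 0 (driver, T0=30): tooth at mesh = N mod T0
  326 = 10 * 30 + 26, so 326 mod 30 = 26
  gear 0 tooth = 26
Gear 1 (driven, T1=14): tooth at mesh = (-N) mod T1
  326 = 23 * 14 + 4, so 326 mod 14 = 4
  (-326) mod 14 = (-4) mod 14 = 14 - 4 = 10
Mesh after 326 steps: gear-0 tooth 26 meets gear-1 tooth 10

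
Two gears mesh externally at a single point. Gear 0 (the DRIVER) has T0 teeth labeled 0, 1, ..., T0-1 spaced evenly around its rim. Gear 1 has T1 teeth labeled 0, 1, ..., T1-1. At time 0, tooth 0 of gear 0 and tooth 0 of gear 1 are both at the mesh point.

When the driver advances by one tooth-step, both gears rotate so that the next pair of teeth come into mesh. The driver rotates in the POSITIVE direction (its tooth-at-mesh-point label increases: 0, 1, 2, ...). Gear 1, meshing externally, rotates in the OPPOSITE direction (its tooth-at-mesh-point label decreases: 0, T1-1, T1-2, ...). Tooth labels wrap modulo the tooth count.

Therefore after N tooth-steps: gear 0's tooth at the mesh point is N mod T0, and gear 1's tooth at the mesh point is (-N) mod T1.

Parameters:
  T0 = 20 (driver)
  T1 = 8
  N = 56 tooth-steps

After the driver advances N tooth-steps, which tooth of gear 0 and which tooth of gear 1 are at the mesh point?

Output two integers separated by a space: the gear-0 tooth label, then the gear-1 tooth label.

Gear 0 (driver, T0=20): tooth at mesh = N mod T0
  56 = 2 * 20 + 16, so 56 mod 20 = 16
  gear 0 tooth = 16
Gear 1 (driven, T1=8): tooth at mesh = (-N) mod T1
  56 = 7 * 8 + 0, so 56 mod 8 = 0
  (-56) mod 8 = 0
Mesh after 56 steps: gear-0 tooth 16 meets gear-1 tooth 0

Answer: 16 0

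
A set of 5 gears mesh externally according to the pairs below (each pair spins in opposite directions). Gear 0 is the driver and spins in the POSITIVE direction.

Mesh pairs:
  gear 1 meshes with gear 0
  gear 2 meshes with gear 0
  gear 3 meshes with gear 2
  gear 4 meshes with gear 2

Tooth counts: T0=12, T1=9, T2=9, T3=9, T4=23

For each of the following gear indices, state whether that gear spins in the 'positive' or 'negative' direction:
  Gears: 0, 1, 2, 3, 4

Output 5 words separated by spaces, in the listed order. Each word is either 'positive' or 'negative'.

Answer: positive negative negative positive positive

Derivation:
Gear 0 (driver): positive (depth 0)
  gear 1: meshes with gear 0 -> depth 1 -> negative (opposite of gear 0)
  gear 2: meshes with gear 0 -> depth 1 -> negative (opposite of gear 0)
  gear 3: meshes with gear 2 -> depth 2 -> positive (opposite of gear 2)
  gear 4: meshes with gear 2 -> depth 2 -> positive (opposite of gear 2)
Queried indices 0, 1, 2, 3, 4 -> positive, negative, negative, positive, positive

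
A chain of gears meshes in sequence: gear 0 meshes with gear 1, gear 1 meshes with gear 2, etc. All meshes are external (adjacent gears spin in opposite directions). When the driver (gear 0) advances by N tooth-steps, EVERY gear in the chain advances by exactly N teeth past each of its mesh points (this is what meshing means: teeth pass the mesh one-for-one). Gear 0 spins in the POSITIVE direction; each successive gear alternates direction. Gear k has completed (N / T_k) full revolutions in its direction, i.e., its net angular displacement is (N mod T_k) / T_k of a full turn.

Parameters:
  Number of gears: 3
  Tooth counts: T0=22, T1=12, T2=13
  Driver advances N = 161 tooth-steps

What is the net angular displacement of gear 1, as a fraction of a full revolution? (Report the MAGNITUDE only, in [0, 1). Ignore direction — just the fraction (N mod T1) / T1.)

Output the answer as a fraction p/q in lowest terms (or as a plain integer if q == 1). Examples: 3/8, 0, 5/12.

Answer: 5/12

Derivation:
Chain of 3 gears, tooth counts: [22, 12, 13]
  gear 0: T0=22, direction=positive, advance = 161 mod 22 = 7 teeth = 7/22 turn
  gear 1: T1=12, direction=negative, advance = 161 mod 12 = 5 teeth = 5/12 turn
  gear 2: T2=13, direction=positive, advance = 161 mod 13 = 5 teeth = 5/13 turn
Gear 1: 161 mod 12 = 5
Fraction = 5 / 12 = 5/12 (gcd(5,12)=1) = 5/12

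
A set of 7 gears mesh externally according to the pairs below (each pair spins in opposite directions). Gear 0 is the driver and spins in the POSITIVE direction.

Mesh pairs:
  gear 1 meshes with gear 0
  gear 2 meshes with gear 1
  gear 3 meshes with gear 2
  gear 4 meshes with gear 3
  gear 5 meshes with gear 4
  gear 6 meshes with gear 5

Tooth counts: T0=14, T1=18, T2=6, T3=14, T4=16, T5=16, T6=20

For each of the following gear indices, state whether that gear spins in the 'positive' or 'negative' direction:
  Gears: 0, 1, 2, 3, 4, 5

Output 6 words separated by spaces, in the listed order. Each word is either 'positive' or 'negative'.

Gear 0 (driver): positive (depth 0)
  gear 1: meshes with gear 0 -> depth 1 -> negative (opposite of gear 0)
  gear 2: meshes with gear 1 -> depth 2 -> positive (opposite of gear 1)
  gear 3: meshes with gear 2 -> depth 3 -> negative (opposite of gear 2)
  gear 4: meshes with gear 3 -> depth 4 -> positive (opposite of gear 3)
  gear 5: meshes with gear 4 -> depth 5 -> negative (opposite of gear 4)
  gear 6: meshes with gear 5 -> depth 6 -> positive (opposite of gear 5)
Queried indices 0, 1, 2, 3, 4, 5 -> positive, negative, positive, negative, positive, negative

Answer: positive negative positive negative positive negative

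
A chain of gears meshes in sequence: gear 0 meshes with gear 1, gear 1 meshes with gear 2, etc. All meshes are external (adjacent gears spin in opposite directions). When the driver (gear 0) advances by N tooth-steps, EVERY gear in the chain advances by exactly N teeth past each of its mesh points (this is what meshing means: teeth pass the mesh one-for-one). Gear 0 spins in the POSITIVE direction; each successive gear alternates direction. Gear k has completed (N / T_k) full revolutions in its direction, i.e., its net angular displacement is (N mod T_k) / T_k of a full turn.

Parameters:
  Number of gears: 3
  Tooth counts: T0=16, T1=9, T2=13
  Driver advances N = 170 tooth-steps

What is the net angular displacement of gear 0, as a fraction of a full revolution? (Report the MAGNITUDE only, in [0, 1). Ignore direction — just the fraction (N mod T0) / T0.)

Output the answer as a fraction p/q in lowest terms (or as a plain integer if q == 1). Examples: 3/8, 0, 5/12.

Answer: 5/8

Derivation:
Chain of 3 gears, tooth counts: [16, 9, 13]
  gear 0: T0=16, direction=positive, advance = 170 mod 16 = 10 teeth = 10/16 turn
  gear 1: T1=9, direction=negative, advance = 170 mod 9 = 8 teeth = 8/9 turn
  gear 2: T2=13, direction=positive, advance = 170 mod 13 = 1 teeth = 1/13 turn
Gear 0: 170 mod 16 = 10
Fraction = 10 / 16 = 5/8 (gcd(10,16)=2) = 5/8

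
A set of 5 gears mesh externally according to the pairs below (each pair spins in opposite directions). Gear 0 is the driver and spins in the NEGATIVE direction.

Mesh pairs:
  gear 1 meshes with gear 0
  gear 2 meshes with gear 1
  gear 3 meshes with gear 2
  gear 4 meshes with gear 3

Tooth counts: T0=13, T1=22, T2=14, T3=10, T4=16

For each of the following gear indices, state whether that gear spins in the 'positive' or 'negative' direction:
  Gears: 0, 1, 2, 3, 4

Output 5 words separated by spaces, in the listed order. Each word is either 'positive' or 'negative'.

Gear 0 (driver): negative (depth 0)
  gear 1: meshes with gear 0 -> depth 1 -> positive (opposite of gear 0)
  gear 2: meshes with gear 1 -> depth 2 -> negative (opposite of gear 1)
  gear 3: meshes with gear 2 -> depth 3 -> positive (opposite of gear 2)
  gear 4: meshes with gear 3 -> depth 4 -> negative (opposite of gear 3)
Queried indices 0, 1, 2, 3, 4 -> negative, positive, negative, positive, negative

Answer: negative positive negative positive negative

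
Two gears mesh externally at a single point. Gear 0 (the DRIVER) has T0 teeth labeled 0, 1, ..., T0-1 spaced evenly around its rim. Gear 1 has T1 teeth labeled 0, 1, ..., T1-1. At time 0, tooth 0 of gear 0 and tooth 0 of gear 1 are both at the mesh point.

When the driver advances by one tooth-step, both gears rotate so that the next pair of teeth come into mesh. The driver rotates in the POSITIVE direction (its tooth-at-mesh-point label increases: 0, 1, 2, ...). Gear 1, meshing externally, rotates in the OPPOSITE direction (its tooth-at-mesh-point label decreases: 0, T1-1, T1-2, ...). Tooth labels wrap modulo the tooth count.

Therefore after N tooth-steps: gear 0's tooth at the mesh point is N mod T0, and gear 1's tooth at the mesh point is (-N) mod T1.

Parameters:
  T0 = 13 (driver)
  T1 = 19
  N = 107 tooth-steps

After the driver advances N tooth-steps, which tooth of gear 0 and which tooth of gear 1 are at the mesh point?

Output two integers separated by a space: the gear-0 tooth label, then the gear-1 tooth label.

Answer: 3 7

Derivation:
Gear 0 (driver, T0=13): tooth at mesh = N mod T0
  107 = 8 * 13 + 3, so 107 mod 13 = 3
  gear 0 tooth = 3
Gear 1 (driven, T1=19): tooth at mesh = (-N) mod T1
  107 = 5 * 19 + 12, so 107 mod 19 = 12
  (-107) mod 19 = (-12) mod 19 = 19 - 12 = 7
Mesh after 107 steps: gear-0 tooth 3 meets gear-1 tooth 7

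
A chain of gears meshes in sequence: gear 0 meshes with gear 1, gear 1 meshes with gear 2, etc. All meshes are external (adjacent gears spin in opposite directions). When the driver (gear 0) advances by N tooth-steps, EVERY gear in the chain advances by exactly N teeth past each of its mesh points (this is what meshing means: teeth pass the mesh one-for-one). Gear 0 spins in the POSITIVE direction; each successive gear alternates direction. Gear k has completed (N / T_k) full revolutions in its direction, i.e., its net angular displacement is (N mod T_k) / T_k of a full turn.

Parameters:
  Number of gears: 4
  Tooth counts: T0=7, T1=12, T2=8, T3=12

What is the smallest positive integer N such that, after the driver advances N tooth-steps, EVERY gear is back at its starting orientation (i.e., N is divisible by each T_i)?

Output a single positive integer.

Answer: 168

Derivation:
Gear k returns to start when N is a multiple of T_k.
All gears at start simultaneously when N is a common multiple of [7, 12, 8, 12]; the smallest such N is lcm(7, 12, 8, 12).
Start: lcm = T0 = 7
Fold in T1=12: gcd(7, 12) = 1; lcm(7, 12) = 7 * 12 / 1 = 84 / 1 = 84
Fold in T2=8: gcd(84, 8) = 4; lcm(84, 8) = 84 * 8 / 4 = 672 / 4 = 168
Fold in T3=12: gcd(168, 12) = 12; lcm(168, 12) = 168 * 12 / 12 = 2016 / 12 = 168
Full cycle length = 168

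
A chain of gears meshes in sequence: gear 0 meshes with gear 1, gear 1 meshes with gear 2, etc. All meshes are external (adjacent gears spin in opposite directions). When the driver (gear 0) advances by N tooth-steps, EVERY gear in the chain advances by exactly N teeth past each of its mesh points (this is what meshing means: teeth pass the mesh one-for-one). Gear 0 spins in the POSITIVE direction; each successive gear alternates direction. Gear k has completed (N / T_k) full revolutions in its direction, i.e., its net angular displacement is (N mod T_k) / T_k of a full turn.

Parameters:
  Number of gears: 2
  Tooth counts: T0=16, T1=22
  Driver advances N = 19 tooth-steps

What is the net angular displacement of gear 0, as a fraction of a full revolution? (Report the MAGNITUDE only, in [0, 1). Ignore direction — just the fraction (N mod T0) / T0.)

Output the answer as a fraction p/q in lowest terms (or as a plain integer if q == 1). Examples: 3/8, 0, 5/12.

Chain of 2 gears, tooth counts: [16, 22]
  gear 0: T0=16, direction=positive, advance = 19 mod 16 = 3 teeth = 3/16 turn
  gear 1: T1=22, direction=negative, advance = 19 mod 22 = 19 teeth = 19/22 turn
Gear 0: 19 mod 16 = 3
Fraction = 3 / 16 = 3/16 (gcd(3,16)=1) = 3/16

Answer: 3/16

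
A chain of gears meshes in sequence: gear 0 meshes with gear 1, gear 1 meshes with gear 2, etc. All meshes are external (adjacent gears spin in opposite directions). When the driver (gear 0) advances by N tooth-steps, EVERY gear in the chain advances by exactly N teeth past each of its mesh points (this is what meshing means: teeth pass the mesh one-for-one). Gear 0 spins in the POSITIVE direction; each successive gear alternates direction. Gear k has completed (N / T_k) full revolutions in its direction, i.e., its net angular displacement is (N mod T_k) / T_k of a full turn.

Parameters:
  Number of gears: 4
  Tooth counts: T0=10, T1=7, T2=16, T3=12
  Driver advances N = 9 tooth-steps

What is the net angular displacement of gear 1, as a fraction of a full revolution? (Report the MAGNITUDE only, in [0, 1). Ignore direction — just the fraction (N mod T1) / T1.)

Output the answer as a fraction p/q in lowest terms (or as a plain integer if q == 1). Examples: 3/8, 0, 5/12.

Answer: 2/7

Derivation:
Chain of 4 gears, tooth counts: [10, 7, 16, 12]
  gear 0: T0=10, direction=positive, advance = 9 mod 10 = 9 teeth = 9/10 turn
  gear 1: T1=7, direction=negative, advance = 9 mod 7 = 2 teeth = 2/7 turn
  gear 2: T2=16, direction=positive, advance = 9 mod 16 = 9 teeth = 9/16 turn
  gear 3: T3=12, direction=negative, advance = 9 mod 12 = 9 teeth = 9/12 turn
Gear 1: 9 mod 7 = 2
Fraction = 2 / 7 = 2/7 (gcd(2,7)=1) = 2/7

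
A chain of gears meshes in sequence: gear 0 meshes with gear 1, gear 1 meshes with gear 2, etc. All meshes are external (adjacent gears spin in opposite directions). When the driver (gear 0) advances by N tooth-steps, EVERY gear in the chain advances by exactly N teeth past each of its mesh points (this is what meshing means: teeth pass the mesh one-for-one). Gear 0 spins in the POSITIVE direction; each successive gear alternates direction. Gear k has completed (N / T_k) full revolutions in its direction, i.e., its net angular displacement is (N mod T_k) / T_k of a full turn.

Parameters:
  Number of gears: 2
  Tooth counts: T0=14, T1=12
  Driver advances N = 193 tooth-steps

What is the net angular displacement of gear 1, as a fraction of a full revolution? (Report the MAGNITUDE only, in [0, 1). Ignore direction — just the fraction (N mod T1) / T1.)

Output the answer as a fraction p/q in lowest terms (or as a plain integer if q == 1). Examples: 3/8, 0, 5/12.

Chain of 2 gears, tooth counts: [14, 12]
  gear 0: T0=14, direction=positive, advance = 193 mod 14 = 11 teeth = 11/14 turn
  gear 1: T1=12, direction=negative, advance = 193 mod 12 = 1 teeth = 1/12 turn
Gear 1: 193 mod 12 = 1
Fraction = 1 / 12 = 1/12 (gcd(1,12)=1) = 1/12

Answer: 1/12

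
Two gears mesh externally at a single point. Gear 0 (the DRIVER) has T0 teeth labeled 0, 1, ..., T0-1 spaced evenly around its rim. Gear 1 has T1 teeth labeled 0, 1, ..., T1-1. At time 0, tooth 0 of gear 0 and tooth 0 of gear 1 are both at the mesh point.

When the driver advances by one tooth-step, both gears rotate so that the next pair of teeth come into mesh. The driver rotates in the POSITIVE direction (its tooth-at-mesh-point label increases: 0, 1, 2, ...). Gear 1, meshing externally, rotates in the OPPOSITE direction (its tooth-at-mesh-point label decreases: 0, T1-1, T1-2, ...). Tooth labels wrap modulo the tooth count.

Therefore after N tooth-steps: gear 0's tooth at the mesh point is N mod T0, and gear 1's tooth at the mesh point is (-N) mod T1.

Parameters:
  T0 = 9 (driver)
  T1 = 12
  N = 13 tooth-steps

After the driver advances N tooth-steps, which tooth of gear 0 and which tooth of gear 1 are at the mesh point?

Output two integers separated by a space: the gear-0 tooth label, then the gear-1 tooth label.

Gear 0 (driver, T0=9): tooth at mesh = N mod T0
  13 = 1 * 9 + 4, so 13 mod 9 = 4
  gear 0 tooth = 4
Gear 1 (driven, T1=12): tooth at mesh = (-N) mod T1
  13 = 1 * 12 + 1, so 13 mod 12 = 1
  (-13) mod 12 = (-1) mod 12 = 12 - 1 = 11
Mesh after 13 steps: gear-0 tooth 4 meets gear-1 tooth 11

Answer: 4 11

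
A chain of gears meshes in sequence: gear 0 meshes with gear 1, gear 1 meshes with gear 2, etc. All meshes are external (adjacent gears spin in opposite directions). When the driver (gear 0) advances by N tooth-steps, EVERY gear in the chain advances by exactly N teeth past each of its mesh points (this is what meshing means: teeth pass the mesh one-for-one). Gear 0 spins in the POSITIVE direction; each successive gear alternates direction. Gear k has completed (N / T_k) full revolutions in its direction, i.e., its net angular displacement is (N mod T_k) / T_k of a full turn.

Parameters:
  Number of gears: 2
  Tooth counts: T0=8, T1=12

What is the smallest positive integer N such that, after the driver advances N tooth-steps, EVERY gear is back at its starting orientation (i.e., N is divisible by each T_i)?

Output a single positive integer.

Answer: 24

Derivation:
Gear k returns to start when N is a multiple of T_k.
All gears at start simultaneously when N is a common multiple of [8, 12]; the smallest such N is lcm(8, 12).
Start: lcm = T0 = 8
Fold in T1=12: gcd(8, 12) = 4; lcm(8, 12) = 8 * 12 / 4 = 96 / 4 = 24
Full cycle length = 24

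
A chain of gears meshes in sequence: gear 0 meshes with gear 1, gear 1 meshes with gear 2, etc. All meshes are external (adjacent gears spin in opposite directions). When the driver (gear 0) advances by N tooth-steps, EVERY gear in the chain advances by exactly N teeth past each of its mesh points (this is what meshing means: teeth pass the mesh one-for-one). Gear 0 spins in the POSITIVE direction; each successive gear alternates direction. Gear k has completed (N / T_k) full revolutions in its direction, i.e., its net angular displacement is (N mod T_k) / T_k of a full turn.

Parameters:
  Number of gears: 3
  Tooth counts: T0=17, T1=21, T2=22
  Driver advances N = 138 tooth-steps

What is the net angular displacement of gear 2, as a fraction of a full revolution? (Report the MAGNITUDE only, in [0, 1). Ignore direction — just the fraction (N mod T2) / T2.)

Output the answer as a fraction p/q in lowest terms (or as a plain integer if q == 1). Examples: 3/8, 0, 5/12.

Chain of 3 gears, tooth counts: [17, 21, 22]
  gear 0: T0=17, direction=positive, advance = 138 mod 17 = 2 teeth = 2/17 turn
  gear 1: T1=21, direction=negative, advance = 138 mod 21 = 12 teeth = 12/21 turn
  gear 2: T2=22, direction=positive, advance = 138 mod 22 = 6 teeth = 6/22 turn
Gear 2: 138 mod 22 = 6
Fraction = 6 / 22 = 3/11 (gcd(6,22)=2) = 3/11

Answer: 3/11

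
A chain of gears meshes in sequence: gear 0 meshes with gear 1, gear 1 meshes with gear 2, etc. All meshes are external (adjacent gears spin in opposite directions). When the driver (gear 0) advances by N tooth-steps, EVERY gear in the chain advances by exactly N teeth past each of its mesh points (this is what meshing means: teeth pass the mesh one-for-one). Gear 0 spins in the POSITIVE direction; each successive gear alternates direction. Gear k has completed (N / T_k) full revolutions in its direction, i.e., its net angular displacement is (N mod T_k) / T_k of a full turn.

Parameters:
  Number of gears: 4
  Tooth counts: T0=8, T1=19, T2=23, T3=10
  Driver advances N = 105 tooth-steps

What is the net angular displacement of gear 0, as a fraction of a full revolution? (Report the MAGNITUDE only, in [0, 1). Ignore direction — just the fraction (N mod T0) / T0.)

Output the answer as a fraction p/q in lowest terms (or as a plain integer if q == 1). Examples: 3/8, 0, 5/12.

Answer: 1/8

Derivation:
Chain of 4 gears, tooth counts: [8, 19, 23, 10]
  gear 0: T0=8, direction=positive, advance = 105 mod 8 = 1 teeth = 1/8 turn
  gear 1: T1=19, direction=negative, advance = 105 mod 19 = 10 teeth = 10/19 turn
  gear 2: T2=23, direction=positive, advance = 105 mod 23 = 13 teeth = 13/23 turn
  gear 3: T3=10, direction=negative, advance = 105 mod 10 = 5 teeth = 5/10 turn
Gear 0: 105 mod 8 = 1
Fraction = 1 / 8 = 1/8 (gcd(1,8)=1) = 1/8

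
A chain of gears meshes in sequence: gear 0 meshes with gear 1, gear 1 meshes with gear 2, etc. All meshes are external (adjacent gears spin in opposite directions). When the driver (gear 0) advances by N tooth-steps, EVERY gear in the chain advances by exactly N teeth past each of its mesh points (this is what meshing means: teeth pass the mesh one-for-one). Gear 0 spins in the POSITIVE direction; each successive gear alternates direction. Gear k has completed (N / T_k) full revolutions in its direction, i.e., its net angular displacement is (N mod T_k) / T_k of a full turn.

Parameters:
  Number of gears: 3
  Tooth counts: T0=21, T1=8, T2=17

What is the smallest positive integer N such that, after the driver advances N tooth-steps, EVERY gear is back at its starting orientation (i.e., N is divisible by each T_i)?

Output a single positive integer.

Answer: 2856

Derivation:
Gear k returns to start when N is a multiple of T_k.
All gears at start simultaneously when N is a common multiple of [21, 8, 17]; the smallest such N is lcm(21, 8, 17).
Start: lcm = T0 = 21
Fold in T1=8: gcd(21, 8) = 1; lcm(21, 8) = 21 * 8 / 1 = 168 / 1 = 168
Fold in T2=17: gcd(168, 17) = 1; lcm(168, 17) = 168 * 17 / 1 = 2856 / 1 = 2856
Full cycle length = 2856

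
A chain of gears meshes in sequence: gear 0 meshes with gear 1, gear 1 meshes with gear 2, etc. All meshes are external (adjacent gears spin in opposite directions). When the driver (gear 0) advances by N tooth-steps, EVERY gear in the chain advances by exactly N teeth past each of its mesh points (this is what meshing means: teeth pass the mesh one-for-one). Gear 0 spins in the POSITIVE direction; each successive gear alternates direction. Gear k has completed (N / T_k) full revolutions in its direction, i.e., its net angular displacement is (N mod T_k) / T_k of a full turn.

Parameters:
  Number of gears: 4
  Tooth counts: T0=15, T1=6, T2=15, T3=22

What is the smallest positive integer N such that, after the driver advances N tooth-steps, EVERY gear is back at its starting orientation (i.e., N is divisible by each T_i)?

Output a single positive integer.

Gear k returns to start when N is a multiple of T_k.
All gears at start simultaneously when N is a common multiple of [15, 6, 15, 22]; the smallest such N is lcm(15, 6, 15, 22).
Start: lcm = T0 = 15
Fold in T1=6: gcd(15, 6) = 3; lcm(15, 6) = 15 * 6 / 3 = 90 / 3 = 30
Fold in T2=15: gcd(30, 15) = 15; lcm(30, 15) = 30 * 15 / 15 = 450 / 15 = 30
Fold in T3=22: gcd(30, 22) = 2; lcm(30, 22) = 30 * 22 / 2 = 660 / 2 = 330
Full cycle length = 330

Answer: 330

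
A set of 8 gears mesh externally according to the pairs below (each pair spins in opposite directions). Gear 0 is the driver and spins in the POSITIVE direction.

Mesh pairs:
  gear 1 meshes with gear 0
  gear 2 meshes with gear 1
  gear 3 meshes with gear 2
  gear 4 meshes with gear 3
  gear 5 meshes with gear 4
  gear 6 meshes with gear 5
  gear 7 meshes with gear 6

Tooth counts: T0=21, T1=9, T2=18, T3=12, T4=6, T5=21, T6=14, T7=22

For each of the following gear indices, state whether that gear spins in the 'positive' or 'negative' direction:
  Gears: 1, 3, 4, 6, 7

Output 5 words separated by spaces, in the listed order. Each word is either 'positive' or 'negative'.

Gear 0 (driver): positive (depth 0)
  gear 1: meshes with gear 0 -> depth 1 -> negative (opposite of gear 0)
  gear 2: meshes with gear 1 -> depth 2 -> positive (opposite of gear 1)
  gear 3: meshes with gear 2 -> depth 3 -> negative (opposite of gear 2)
  gear 4: meshes with gear 3 -> depth 4 -> positive (opposite of gear 3)
  gear 5: meshes with gear 4 -> depth 5 -> negative (opposite of gear 4)
  gear 6: meshes with gear 5 -> depth 6 -> positive (opposite of gear 5)
  gear 7: meshes with gear 6 -> depth 7 -> negative (opposite of gear 6)
Queried indices 1, 3, 4, 6, 7 -> negative, negative, positive, positive, negative

Answer: negative negative positive positive negative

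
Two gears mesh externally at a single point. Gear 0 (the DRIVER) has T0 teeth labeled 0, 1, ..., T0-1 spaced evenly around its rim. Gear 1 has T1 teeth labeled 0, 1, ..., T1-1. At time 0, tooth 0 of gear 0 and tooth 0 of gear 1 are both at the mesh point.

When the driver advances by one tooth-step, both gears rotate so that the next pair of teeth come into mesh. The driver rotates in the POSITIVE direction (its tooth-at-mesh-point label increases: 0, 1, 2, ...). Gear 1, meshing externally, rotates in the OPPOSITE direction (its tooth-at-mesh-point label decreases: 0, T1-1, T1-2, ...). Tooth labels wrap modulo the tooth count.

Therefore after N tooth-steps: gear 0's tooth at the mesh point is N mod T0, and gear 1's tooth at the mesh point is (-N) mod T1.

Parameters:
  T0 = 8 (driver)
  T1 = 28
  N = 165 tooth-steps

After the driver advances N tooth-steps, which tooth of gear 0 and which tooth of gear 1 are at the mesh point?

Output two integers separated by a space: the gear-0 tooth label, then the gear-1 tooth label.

Gear 0 (driver, T0=8): tooth at mesh = N mod T0
  165 = 20 * 8 + 5, so 165 mod 8 = 5
  gear 0 tooth = 5
Gear 1 (driven, T1=28): tooth at mesh = (-N) mod T1
  165 = 5 * 28 + 25, so 165 mod 28 = 25
  (-165) mod 28 = (-25) mod 28 = 28 - 25 = 3
Mesh after 165 steps: gear-0 tooth 5 meets gear-1 tooth 3

Answer: 5 3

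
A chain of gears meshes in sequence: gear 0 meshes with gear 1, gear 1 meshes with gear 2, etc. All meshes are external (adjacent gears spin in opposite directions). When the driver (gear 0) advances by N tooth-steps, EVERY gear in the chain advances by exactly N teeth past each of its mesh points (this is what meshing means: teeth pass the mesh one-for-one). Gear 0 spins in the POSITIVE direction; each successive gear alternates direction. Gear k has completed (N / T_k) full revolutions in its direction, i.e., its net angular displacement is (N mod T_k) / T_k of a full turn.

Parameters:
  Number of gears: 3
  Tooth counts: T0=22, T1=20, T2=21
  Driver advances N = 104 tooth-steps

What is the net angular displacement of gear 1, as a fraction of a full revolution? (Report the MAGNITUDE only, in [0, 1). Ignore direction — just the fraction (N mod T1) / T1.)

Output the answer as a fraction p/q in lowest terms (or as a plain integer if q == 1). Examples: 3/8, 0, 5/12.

Answer: 1/5

Derivation:
Chain of 3 gears, tooth counts: [22, 20, 21]
  gear 0: T0=22, direction=positive, advance = 104 mod 22 = 16 teeth = 16/22 turn
  gear 1: T1=20, direction=negative, advance = 104 mod 20 = 4 teeth = 4/20 turn
  gear 2: T2=21, direction=positive, advance = 104 mod 21 = 20 teeth = 20/21 turn
Gear 1: 104 mod 20 = 4
Fraction = 4 / 20 = 1/5 (gcd(4,20)=4) = 1/5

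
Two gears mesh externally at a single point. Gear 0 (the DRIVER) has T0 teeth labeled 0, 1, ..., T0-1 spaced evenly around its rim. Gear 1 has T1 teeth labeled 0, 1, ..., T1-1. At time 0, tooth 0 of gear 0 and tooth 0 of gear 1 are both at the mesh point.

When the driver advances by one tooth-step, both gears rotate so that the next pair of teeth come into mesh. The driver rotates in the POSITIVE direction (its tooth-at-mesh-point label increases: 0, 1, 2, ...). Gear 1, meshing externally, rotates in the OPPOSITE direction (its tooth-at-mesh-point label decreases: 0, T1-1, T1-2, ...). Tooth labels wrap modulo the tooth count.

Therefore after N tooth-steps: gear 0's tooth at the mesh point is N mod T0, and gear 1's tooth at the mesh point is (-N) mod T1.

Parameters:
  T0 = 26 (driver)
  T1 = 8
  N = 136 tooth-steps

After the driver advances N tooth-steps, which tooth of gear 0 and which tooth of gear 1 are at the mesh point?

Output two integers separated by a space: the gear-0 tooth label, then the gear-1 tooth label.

Answer: 6 0

Derivation:
Gear 0 (driver, T0=26): tooth at mesh = N mod T0
  136 = 5 * 26 + 6, so 136 mod 26 = 6
  gear 0 tooth = 6
Gear 1 (driven, T1=8): tooth at mesh = (-N) mod T1
  136 = 17 * 8 + 0, so 136 mod 8 = 0
  (-136) mod 8 = 0
Mesh after 136 steps: gear-0 tooth 6 meets gear-1 tooth 0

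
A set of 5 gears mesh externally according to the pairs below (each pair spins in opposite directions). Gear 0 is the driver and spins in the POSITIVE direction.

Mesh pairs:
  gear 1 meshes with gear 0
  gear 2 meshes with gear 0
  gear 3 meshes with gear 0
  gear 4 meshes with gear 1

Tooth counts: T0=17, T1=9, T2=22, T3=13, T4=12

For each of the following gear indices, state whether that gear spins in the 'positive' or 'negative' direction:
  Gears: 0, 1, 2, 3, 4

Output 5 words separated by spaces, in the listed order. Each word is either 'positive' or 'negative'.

Answer: positive negative negative negative positive

Derivation:
Gear 0 (driver): positive (depth 0)
  gear 1: meshes with gear 0 -> depth 1 -> negative (opposite of gear 0)
  gear 2: meshes with gear 0 -> depth 1 -> negative (opposite of gear 0)
  gear 3: meshes with gear 0 -> depth 1 -> negative (opposite of gear 0)
  gear 4: meshes with gear 1 -> depth 2 -> positive (opposite of gear 1)
Queried indices 0, 1, 2, 3, 4 -> positive, negative, negative, negative, positive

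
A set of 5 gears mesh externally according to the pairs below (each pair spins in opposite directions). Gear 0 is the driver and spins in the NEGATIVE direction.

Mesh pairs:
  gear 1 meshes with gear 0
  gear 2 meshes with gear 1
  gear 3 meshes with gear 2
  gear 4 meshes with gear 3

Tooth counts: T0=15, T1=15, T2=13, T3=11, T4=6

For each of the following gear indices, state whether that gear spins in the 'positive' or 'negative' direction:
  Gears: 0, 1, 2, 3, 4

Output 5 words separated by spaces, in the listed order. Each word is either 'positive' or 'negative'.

Answer: negative positive negative positive negative

Derivation:
Gear 0 (driver): negative (depth 0)
  gear 1: meshes with gear 0 -> depth 1 -> positive (opposite of gear 0)
  gear 2: meshes with gear 1 -> depth 2 -> negative (opposite of gear 1)
  gear 3: meshes with gear 2 -> depth 3 -> positive (opposite of gear 2)
  gear 4: meshes with gear 3 -> depth 4 -> negative (opposite of gear 3)
Queried indices 0, 1, 2, 3, 4 -> negative, positive, negative, positive, negative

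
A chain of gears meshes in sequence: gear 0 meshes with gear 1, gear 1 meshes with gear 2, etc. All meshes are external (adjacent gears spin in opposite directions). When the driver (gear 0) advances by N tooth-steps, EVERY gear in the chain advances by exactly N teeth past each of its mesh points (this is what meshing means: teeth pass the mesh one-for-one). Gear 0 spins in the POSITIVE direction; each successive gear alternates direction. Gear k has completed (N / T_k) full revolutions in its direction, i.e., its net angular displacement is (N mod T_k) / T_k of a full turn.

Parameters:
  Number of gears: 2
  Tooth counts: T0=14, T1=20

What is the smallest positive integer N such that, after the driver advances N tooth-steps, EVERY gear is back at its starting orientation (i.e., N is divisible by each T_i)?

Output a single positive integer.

Answer: 140

Derivation:
Gear k returns to start when N is a multiple of T_k.
All gears at start simultaneously when N is a common multiple of [14, 20]; the smallest such N is lcm(14, 20).
Start: lcm = T0 = 14
Fold in T1=20: gcd(14, 20) = 2; lcm(14, 20) = 14 * 20 / 2 = 280 / 2 = 140
Full cycle length = 140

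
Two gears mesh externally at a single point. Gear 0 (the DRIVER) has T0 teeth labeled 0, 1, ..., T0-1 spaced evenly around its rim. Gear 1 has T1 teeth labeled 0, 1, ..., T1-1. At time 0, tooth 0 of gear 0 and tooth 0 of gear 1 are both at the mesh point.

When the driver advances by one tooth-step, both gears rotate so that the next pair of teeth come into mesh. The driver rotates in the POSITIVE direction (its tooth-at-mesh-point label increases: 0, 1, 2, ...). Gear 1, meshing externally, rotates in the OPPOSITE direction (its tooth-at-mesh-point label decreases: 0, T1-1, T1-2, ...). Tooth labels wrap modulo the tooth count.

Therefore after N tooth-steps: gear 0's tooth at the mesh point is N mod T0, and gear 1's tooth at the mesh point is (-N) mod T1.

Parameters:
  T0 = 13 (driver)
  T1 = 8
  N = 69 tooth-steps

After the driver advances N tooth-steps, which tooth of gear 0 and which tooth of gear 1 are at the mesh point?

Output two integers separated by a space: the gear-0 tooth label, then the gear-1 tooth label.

Answer: 4 3

Derivation:
Gear 0 (driver, T0=13): tooth at mesh = N mod T0
  69 = 5 * 13 + 4, so 69 mod 13 = 4
  gear 0 tooth = 4
Gear 1 (driven, T1=8): tooth at mesh = (-N) mod T1
  69 = 8 * 8 + 5, so 69 mod 8 = 5
  (-69) mod 8 = (-5) mod 8 = 8 - 5 = 3
Mesh after 69 steps: gear-0 tooth 4 meets gear-1 tooth 3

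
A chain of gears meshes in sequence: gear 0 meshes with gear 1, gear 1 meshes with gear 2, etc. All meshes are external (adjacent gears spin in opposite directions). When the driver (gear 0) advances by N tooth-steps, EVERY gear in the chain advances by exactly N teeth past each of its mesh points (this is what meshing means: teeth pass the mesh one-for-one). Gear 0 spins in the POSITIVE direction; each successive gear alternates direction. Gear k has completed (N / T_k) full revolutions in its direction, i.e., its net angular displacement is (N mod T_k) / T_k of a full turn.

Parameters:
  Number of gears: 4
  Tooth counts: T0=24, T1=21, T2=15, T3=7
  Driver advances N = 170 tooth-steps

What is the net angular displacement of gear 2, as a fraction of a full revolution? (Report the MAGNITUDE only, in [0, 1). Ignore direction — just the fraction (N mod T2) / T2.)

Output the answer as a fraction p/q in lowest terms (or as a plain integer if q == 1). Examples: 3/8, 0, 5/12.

Chain of 4 gears, tooth counts: [24, 21, 15, 7]
  gear 0: T0=24, direction=positive, advance = 170 mod 24 = 2 teeth = 2/24 turn
  gear 1: T1=21, direction=negative, advance = 170 mod 21 = 2 teeth = 2/21 turn
  gear 2: T2=15, direction=positive, advance = 170 mod 15 = 5 teeth = 5/15 turn
  gear 3: T3=7, direction=negative, advance = 170 mod 7 = 2 teeth = 2/7 turn
Gear 2: 170 mod 15 = 5
Fraction = 5 / 15 = 1/3 (gcd(5,15)=5) = 1/3

Answer: 1/3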